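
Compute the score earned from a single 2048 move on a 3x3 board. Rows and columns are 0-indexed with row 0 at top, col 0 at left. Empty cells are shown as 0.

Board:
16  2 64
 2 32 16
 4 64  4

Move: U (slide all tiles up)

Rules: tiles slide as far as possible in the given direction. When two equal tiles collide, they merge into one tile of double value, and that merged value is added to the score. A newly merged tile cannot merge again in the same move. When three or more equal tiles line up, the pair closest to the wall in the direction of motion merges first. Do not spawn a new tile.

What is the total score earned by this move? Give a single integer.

Answer: 0

Derivation:
Slide up:
col 0: [16, 2, 4] -> [16, 2, 4]  score +0 (running 0)
col 1: [2, 32, 64] -> [2, 32, 64]  score +0 (running 0)
col 2: [64, 16, 4] -> [64, 16, 4]  score +0 (running 0)
Board after move:
16  2 64
 2 32 16
 4 64  4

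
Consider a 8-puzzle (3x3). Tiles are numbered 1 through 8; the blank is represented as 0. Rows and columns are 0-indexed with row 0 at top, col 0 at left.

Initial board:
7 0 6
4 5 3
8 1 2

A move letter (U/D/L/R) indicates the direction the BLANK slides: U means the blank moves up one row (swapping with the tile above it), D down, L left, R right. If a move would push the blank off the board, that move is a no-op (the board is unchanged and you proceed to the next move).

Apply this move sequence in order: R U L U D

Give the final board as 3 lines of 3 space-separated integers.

After move 1 (R):
7 6 0
4 5 3
8 1 2

After move 2 (U):
7 6 0
4 5 3
8 1 2

After move 3 (L):
7 0 6
4 5 3
8 1 2

After move 4 (U):
7 0 6
4 5 3
8 1 2

After move 5 (D):
7 5 6
4 0 3
8 1 2

Answer: 7 5 6
4 0 3
8 1 2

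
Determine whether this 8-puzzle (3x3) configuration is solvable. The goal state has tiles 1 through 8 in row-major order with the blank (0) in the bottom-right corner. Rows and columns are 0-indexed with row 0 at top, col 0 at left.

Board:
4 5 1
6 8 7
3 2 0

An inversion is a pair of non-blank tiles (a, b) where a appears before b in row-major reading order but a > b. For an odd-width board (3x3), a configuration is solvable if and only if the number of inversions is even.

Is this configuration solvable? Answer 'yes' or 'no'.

Answer: yes

Derivation:
Inversions (pairs i<j in row-major order where tile[i] > tile[j] > 0): 14
14 is even, so the puzzle is solvable.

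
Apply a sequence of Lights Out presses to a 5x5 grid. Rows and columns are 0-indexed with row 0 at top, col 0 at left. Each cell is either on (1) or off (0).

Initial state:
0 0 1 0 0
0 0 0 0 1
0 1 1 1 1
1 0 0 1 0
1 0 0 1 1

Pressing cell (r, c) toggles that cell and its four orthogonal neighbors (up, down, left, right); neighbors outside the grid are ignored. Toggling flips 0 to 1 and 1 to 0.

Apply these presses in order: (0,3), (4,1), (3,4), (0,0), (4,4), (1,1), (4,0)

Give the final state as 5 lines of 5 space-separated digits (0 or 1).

After press 1 at (0,3):
0 0 0 1 1
0 0 0 1 1
0 1 1 1 1
1 0 0 1 0
1 0 0 1 1

After press 2 at (4,1):
0 0 0 1 1
0 0 0 1 1
0 1 1 1 1
1 1 0 1 0
0 1 1 1 1

After press 3 at (3,4):
0 0 0 1 1
0 0 0 1 1
0 1 1 1 0
1 1 0 0 1
0 1 1 1 0

After press 4 at (0,0):
1 1 0 1 1
1 0 0 1 1
0 1 1 1 0
1 1 0 0 1
0 1 1 1 0

After press 5 at (4,4):
1 1 0 1 1
1 0 0 1 1
0 1 1 1 0
1 1 0 0 0
0 1 1 0 1

After press 6 at (1,1):
1 0 0 1 1
0 1 1 1 1
0 0 1 1 0
1 1 0 0 0
0 1 1 0 1

After press 7 at (4,0):
1 0 0 1 1
0 1 1 1 1
0 0 1 1 0
0 1 0 0 0
1 0 1 0 1

Answer: 1 0 0 1 1
0 1 1 1 1
0 0 1 1 0
0 1 0 0 0
1 0 1 0 1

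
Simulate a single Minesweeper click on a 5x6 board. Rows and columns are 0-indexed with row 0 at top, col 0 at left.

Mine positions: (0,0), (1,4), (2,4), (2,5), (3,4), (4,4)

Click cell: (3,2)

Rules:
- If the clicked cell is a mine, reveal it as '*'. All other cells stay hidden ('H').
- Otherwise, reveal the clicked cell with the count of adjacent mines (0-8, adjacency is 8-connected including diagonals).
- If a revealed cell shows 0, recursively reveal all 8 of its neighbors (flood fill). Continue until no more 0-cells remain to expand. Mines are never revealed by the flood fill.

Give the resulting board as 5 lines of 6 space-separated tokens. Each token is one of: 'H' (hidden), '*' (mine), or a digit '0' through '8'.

H 1 0 1 H H
1 1 0 2 H H
0 0 0 3 H H
0 0 0 3 H H
0 0 0 2 H H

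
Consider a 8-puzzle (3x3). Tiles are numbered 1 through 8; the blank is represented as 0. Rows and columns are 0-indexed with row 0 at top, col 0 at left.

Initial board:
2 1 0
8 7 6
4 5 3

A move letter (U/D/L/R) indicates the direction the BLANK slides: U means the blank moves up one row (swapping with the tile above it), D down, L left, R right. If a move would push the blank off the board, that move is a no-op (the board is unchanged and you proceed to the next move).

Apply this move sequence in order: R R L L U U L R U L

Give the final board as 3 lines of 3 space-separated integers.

Answer: 0 2 1
8 7 6
4 5 3

Derivation:
After move 1 (R):
2 1 0
8 7 6
4 5 3

After move 2 (R):
2 1 0
8 7 6
4 5 3

After move 3 (L):
2 0 1
8 7 6
4 5 3

After move 4 (L):
0 2 1
8 7 6
4 5 3

After move 5 (U):
0 2 1
8 7 6
4 5 3

After move 6 (U):
0 2 1
8 7 6
4 5 3

After move 7 (L):
0 2 1
8 7 6
4 5 3

After move 8 (R):
2 0 1
8 7 6
4 5 3

After move 9 (U):
2 0 1
8 7 6
4 5 3

After move 10 (L):
0 2 1
8 7 6
4 5 3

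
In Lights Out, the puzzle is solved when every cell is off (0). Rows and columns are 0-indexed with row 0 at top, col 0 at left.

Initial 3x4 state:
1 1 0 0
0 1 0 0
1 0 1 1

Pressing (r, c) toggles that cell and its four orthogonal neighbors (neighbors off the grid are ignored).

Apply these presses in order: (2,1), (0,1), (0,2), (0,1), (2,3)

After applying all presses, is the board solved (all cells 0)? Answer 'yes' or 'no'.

After press 1 at (2,1):
1 1 0 0
0 0 0 0
0 1 0 1

After press 2 at (0,1):
0 0 1 0
0 1 0 0
0 1 0 1

After press 3 at (0,2):
0 1 0 1
0 1 1 0
0 1 0 1

After press 4 at (0,1):
1 0 1 1
0 0 1 0
0 1 0 1

After press 5 at (2,3):
1 0 1 1
0 0 1 1
0 1 1 0

Lights still on: 7

Answer: no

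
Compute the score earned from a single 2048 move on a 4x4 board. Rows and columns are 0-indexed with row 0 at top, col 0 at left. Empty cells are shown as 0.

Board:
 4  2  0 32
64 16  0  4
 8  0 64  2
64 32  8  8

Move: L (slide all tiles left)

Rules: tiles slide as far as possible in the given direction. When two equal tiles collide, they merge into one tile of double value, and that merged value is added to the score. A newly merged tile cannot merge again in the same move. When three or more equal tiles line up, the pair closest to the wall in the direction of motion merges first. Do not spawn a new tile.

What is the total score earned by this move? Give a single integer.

Slide left:
row 0: [4, 2, 0, 32] -> [4, 2, 32, 0]  score +0 (running 0)
row 1: [64, 16, 0, 4] -> [64, 16, 4, 0]  score +0 (running 0)
row 2: [8, 0, 64, 2] -> [8, 64, 2, 0]  score +0 (running 0)
row 3: [64, 32, 8, 8] -> [64, 32, 16, 0]  score +16 (running 16)
Board after move:
 4  2 32  0
64 16  4  0
 8 64  2  0
64 32 16  0

Answer: 16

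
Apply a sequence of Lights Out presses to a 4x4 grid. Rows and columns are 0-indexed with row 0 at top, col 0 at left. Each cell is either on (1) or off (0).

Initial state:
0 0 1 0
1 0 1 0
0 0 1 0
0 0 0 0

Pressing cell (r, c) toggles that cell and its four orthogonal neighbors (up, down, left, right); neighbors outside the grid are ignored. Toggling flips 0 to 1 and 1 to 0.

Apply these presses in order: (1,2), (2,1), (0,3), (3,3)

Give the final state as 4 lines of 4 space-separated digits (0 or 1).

After press 1 at (1,2):
0 0 0 0
1 1 0 1
0 0 0 0
0 0 0 0

After press 2 at (2,1):
0 0 0 0
1 0 0 1
1 1 1 0
0 1 0 0

After press 3 at (0,3):
0 0 1 1
1 0 0 0
1 1 1 0
0 1 0 0

After press 4 at (3,3):
0 0 1 1
1 0 0 0
1 1 1 1
0 1 1 1

Answer: 0 0 1 1
1 0 0 0
1 1 1 1
0 1 1 1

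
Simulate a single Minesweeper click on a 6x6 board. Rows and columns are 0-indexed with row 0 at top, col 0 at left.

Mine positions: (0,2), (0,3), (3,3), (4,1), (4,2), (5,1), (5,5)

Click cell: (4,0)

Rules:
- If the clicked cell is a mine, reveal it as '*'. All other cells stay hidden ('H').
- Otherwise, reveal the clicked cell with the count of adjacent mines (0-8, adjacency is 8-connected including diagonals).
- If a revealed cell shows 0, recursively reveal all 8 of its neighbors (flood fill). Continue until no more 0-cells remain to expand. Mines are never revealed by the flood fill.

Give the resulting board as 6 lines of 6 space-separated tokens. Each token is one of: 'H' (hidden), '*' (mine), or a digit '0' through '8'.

H H H H H H
H H H H H H
H H H H H H
H H H H H H
2 H H H H H
H H H H H H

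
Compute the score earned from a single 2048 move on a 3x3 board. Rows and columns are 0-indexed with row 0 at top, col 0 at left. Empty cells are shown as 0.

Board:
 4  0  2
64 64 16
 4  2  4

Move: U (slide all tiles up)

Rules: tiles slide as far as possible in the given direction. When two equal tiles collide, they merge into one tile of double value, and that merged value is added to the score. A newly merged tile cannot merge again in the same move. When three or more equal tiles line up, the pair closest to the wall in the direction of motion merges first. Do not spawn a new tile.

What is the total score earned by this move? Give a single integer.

Slide up:
col 0: [4, 64, 4] -> [4, 64, 4]  score +0 (running 0)
col 1: [0, 64, 2] -> [64, 2, 0]  score +0 (running 0)
col 2: [2, 16, 4] -> [2, 16, 4]  score +0 (running 0)
Board after move:
 4 64  2
64  2 16
 4  0  4

Answer: 0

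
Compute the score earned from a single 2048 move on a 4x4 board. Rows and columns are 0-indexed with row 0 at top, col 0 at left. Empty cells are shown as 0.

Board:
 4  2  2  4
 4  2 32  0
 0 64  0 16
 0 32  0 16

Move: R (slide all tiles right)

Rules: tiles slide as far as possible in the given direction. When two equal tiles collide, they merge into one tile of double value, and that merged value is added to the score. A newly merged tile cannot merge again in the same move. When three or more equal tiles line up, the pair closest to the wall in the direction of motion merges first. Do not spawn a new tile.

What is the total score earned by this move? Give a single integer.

Answer: 4

Derivation:
Slide right:
row 0: [4, 2, 2, 4] -> [0, 4, 4, 4]  score +4 (running 4)
row 1: [4, 2, 32, 0] -> [0, 4, 2, 32]  score +0 (running 4)
row 2: [0, 64, 0, 16] -> [0, 0, 64, 16]  score +0 (running 4)
row 3: [0, 32, 0, 16] -> [0, 0, 32, 16]  score +0 (running 4)
Board after move:
 0  4  4  4
 0  4  2 32
 0  0 64 16
 0  0 32 16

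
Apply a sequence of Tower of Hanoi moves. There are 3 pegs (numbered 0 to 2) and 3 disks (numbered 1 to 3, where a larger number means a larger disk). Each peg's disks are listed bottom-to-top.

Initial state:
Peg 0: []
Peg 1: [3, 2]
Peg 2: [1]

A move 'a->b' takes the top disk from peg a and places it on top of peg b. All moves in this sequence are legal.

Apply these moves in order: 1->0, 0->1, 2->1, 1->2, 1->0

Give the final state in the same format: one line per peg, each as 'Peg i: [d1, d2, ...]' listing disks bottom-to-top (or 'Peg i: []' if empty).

After move 1 (1->0):
Peg 0: [2]
Peg 1: [3]
Peg 2: [1]

After move 2 (0->1):
Peg 0: []
Peg 1: [3, 2]
Peg 2: [1]

After move 3 (2->1):
Peg 0: []
Peg 1: [3, 2, 1]
Peg 2: []

After move 4 (1->2):
Peg 0: []
Peg 1: [3, 2]
Peg 2: [1]

After move 5 (1->0):
Peg 0: [2]
Peg 1: [3]
Peg 2: [1]

Answer: Peg 0: [2]
Peg 1: [3]
Peg 2: [1]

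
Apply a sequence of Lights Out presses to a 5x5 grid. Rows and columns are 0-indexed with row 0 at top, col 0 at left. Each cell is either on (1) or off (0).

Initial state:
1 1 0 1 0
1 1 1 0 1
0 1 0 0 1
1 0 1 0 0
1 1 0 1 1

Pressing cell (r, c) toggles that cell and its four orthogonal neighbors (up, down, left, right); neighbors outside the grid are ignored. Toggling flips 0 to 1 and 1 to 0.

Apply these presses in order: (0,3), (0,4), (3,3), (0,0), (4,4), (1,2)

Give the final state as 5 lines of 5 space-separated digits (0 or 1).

After press 1 at (0,3):
1 1 1 0 1
1 1 1 1 1
0 1 0 0 1
1 0 1 0 0
1 1 0 1 1

After press 2 at (0,4):
1 1 1 1 0
1 1 1 1 0
0 1 0 0 1
1 0 1 0 0
1 1 0 1 1

After press 3 at (3,3):
1 1 1 1 0
1 1 1 1 0
0 1 0 1 1
1 0 0 1 1
1 1 0 0 1

After press 4 at (0,0):
0 0 1 1 0
0 1 1 1 0
0 1 0 1 1
1 0 0 1 1
1 1 0 0 1

After press 5 at (4,4):
0 0 1 1 0
0 1 1 1 0
0 1 0 1 1
1 0 0 1 0
1 1 0 1 0

After press 6 at (1,2):
0 0 0 1 0
0 0 0 0 0
0 1 1 1 1
1 0 0 1 0
1 1 0 1 0

Answer: 0 0 0 1 0
0 0 0 0 0
0 1 1 1 1
1 0 0 1 0
1 1 0 1 0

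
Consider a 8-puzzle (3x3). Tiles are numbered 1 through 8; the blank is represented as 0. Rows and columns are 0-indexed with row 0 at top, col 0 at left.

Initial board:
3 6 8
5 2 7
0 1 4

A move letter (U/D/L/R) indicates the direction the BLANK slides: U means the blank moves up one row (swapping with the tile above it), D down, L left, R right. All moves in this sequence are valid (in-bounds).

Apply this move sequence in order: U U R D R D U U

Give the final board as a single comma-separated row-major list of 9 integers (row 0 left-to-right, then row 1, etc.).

Answer: 6, 2, 0, 3, 7, 8, 5, 1, 4

Derivation:
After move 1 (U):
3 6 8
0 2 7
5 1 4

After move 2 (U):
0 6 8
3 2 7
5 1 4

After move 3 (R):
6 0 8
3 2 7
5 1 4

After move 4 (D):
6 2 8
3 0 7
5 1 4

After move 5 (R):
6 2 8
3 7 0
5 1 4

After move 6 (D):
6 2 8
3 7 4
5 1 0

After move 7 (U):
6 2 8
3 7 0
5 1 4

After move 8 (U):
6 2 0
3 7 8
5 1 4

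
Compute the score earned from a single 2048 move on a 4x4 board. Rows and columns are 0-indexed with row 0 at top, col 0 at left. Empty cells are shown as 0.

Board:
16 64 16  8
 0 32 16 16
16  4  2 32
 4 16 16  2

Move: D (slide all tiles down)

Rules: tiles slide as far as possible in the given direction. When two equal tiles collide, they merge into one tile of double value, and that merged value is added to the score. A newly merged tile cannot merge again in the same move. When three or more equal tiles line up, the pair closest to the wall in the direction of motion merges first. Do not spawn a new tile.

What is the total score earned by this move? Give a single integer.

Answer: 64

Derivation:
Slide down:
col 0: [16, 0, 16, 4] -> [0, 0, 32, 4]  score +32 (running 32)
col 1: [64, 32, 4, 16] -> [64, 32, 4, 16]  score +0 (running 32)
col 2: [16, 16, 2, 16] -> [0, 32, 2, 16]  score +32 (running 64)
col 3: [8, 16, 32, 2] -> [8, 16, 32, 2]  score +0 (running 64)
Board after move:
 0 64  0  8
 0 32 32 16
32  4  2 32
 4 16 16  2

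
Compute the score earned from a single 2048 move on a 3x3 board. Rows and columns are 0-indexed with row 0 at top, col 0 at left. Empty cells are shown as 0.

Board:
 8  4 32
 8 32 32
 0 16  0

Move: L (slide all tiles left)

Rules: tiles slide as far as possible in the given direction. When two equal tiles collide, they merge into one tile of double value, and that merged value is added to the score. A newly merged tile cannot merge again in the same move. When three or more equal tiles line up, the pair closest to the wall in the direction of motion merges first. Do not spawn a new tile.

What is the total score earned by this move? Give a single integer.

Answer: 64

Derivation:
Slide left:
row 0: [8, 4, 32] -> [8, 4, 32]  score +0 (running 0)
row 1: [8, 32, 32] -> [8, 64, 0]  score +64 (running 64)
row 2: [0, 16, 0] -> [16, 0, 0]  score +0 (running 64)
Board after move:
 8  4 32
 8 64  0
16  0  0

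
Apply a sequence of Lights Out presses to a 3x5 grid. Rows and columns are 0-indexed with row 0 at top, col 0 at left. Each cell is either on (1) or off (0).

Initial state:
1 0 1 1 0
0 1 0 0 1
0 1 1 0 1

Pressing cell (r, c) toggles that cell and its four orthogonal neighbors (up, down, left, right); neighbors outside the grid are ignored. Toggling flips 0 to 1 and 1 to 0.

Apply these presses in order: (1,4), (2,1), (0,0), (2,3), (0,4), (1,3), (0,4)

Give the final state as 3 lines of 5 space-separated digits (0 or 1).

After press 1 at (1,4):
1 0 1 1 1
0 1 0 1 0
0 1 1 0 0

After press 2 at (2,1):
1 0 1 1 1
0 0 0 1 0
1 0 0 0 0

After press 3 at (0,0):
0 1 1 1 1
1 0 0 1 0
1 0 0 0 0

After press 4 at (2,3):
0 1 1 1 1
1 0 0 0 0
1 0 1 1 1

After press 5 at (0,4):
0 1 1 0 0
1 0 0 0 1
1 0 1 1 1

After press 6 at (1,3):
0 1 1 1 0
1 0 1 1 0
1 0 1 0 1

After press 7 at (0,4):
0 1 1 0 1
1 0 1 1 1
1 0 1 0 1

Answer: 0 1 1 0 1
1 0 1 1 1
1 0 1 0 1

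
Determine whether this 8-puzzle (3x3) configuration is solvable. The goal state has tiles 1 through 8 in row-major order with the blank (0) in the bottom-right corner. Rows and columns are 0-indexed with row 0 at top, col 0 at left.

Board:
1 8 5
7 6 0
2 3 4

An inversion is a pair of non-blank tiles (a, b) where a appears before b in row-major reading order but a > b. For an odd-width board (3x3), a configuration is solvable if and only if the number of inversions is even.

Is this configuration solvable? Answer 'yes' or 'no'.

Answer: yes

Derivation:
Inversions (pairs i<j in row-major order where tile[i] > tile[j] > 0): 16
16 is even, so the puzzle is solvable.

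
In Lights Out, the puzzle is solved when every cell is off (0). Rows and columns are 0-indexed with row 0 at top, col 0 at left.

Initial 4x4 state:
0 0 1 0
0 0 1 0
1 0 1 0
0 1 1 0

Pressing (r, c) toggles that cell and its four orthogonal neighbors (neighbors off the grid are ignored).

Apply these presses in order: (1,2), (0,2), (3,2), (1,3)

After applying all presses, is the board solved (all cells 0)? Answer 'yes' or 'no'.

After press 1 at (1,2):
0 0 0 0
0 1 0 1
1 0 0 0
0 1 1 0

After press 2 at (0,2):
0 1 1 1
0 1 1 1
1 0 0 0
0 1 1 0

After press 3 at (3,2):
0 1 1 1
0 1 1 1
1 0 1 0
0 0 0 1

After press 4 at (1,3):
0 1 1 0
0 1 0 0
1 0 1 1
0 0 0 1

Lights still on: 7

Answer: no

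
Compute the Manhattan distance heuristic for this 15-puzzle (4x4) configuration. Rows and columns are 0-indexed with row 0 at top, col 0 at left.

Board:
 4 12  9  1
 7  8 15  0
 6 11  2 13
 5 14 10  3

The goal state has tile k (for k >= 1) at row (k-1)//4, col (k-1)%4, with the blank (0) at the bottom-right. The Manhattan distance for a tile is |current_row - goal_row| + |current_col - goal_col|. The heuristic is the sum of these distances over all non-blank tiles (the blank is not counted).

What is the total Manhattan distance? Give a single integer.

Answer: 38

Derivation:
Tile 4: (0,0)->(0,3) = 3
Tile 12: (0,1)->(2,3) = 4
Tile 9: (0,2)->(2,0) = 4
Tile 1: (0,3)->(0,0) = 3
Tile 7: (1,0)->(1,2) = 2
Tile 8: (1,1)->(1,3) = 2
Tile 15: (1,2)->(3,2) = 2
Tile 6: (2,0)->(1,1) = 2
Tile 11: (2,1)->(2,2) = 1
Tile 2: (2,2)->(0,1) = 3
Tile 13: (2,3)->(3,0) = 4
Tile 5: (3,0)->(1,0) = 2
Tile 14: (3,1)->(3,1) = 0
Tile 10: (3,2)->(2,1) = 2
Tile 3: (3,3)->(0,2) = 4
Sum: 3 + 4 + 4 + 3 + 2 + 2 + 2 + 2 + 1 + 3 + 4 + 2 + 0 + 2 + 4 = 38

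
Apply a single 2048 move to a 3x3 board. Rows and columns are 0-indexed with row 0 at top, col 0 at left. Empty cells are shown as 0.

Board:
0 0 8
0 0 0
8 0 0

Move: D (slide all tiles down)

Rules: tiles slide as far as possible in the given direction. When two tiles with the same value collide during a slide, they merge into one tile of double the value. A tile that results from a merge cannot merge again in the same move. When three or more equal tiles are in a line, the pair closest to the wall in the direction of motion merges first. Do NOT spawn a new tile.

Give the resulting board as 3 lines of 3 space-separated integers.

Slide down:
col 0: [0, 0, 8] -> [0, 0, 8]
col 1: [0, 0, 0] -> [0, 0, 0]
col 2: [8, 0, 0] -> [0, 0, 8]

Answer: 0 0 0
0 0 0
8 0 8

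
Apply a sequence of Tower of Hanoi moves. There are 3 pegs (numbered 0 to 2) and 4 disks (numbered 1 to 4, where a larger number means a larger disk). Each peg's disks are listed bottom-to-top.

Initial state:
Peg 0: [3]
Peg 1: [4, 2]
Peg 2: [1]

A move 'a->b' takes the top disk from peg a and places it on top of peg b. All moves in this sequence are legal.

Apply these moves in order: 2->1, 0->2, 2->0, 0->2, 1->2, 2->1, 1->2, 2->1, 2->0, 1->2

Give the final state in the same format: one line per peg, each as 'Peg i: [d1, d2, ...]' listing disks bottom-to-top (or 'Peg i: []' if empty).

After move 1 (2->1):
Peg 0: [3]
Peg 1: [4, 2, 1]
Peg 2: []

After move 2 (0->2):
Peg 0: []
Peg 1: [4, 2, 1]
Peg 2: [3]

After move 3 (2->0):
Peg 0: [3]
Peg 1: [4, 2, 1]
Peg 2: []

After move 4 (0->2):
Peg 0: []
Peg 1: [4, 2, 1]
Peg 2: [3]

After move 5 (1->2):
Peg 0: []
Peg 1: [4, 2]
Peg 2: [3, 1]

After move 6 (2->1):
Peg 0: []
Peg 1: [4, 2, 1]
Peg 2: [3]

After move 7 (1->2):
Peg 0: []
Peg 1: [4, 2]
Peg 2: [3, 1]

After move 8 (2->1):
Peg 0: []
Peg 1: [4, 2, 1]
Peg 2: [3]

After move 9 (2->0):
Peg 0: [3]
Peg 1: [4, 2, 1]
Peg 2: []

After move 10 (1->2):
Peg 0: [3]
Peg 1: [4, 2]
Peg 2: [1]

Answer: Peg 0: [3]
Peg 1: [4, 2]
Peg 2: [1]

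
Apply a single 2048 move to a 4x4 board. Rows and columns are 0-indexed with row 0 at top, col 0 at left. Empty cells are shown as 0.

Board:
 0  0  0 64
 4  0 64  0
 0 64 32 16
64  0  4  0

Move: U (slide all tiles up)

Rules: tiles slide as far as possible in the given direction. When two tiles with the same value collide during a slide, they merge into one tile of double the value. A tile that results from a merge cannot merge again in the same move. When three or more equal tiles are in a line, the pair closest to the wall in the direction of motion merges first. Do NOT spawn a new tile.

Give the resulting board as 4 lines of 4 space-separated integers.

Slide up:
col 0: [0, 4, 0, 64] -> [4, 64, 0, 0]
col 1: [0, 0, 64, 0] -> [64, 0, 0, 0]
col 2: [0, 64, 32, 4] -> [64, 32, 4, 0]
col 3: [64, 0, 16, 0] -> [64, 16, 0, 0]

Answer:  4 64 64 64
64  0 32 16
 0  0  4  0
 0  0  0  0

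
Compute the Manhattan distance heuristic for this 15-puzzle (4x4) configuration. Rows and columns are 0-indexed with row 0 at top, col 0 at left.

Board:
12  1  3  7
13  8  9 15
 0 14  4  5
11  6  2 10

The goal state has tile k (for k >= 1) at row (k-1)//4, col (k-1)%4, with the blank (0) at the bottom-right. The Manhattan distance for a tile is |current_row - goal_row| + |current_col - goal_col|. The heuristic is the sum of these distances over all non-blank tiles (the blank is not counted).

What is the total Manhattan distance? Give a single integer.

Answer: 38

Derivation:
Tile 12: (0,0)->(2,3) = 5
Tile 1: (0,1)->(0,0) = 1
Tile 3: (0,2)->(0,2) = 0
Tile 7: (0,3)->(1,2) = 2
Tile 13: (1,0)->(3,0) = 2
Tile 8: (1,1)->(1,3) = 2
Tile 9: (1,2)->(2,0) = 3
Tile 15: (1,3)->(3,2) = 3
Tile 14: (2,1)->(3,1) = 1
Tile 4: (2,2)->(0,3) = 3
Tile 5: (2,3)->(1,0) = 4
Tile 11: (3,0)->(2,2) = 3
Tile 6: (3,1)->(1,1) = 2
Tile 2: (3,2)->(0,1) = 4
Tile 10: (3,3)->(2,1) = 3
Sum: 5 + 1 + 0 + 2 + 2 + 2 + 3 + 3 + 1 + 3 + 4 + 3 + 2 + 4 + 3 = 38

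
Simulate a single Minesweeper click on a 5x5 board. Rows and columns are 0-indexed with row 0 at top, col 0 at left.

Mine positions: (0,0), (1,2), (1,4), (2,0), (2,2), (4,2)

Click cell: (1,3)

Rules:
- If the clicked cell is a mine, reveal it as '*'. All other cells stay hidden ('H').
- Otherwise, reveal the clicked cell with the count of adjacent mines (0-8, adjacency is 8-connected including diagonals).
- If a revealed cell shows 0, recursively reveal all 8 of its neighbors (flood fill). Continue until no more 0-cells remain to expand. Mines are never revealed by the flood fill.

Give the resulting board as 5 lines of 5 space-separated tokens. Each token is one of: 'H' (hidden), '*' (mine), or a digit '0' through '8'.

H H H H H
H H H 3 H
H H H H H
H H H H H
H H H H H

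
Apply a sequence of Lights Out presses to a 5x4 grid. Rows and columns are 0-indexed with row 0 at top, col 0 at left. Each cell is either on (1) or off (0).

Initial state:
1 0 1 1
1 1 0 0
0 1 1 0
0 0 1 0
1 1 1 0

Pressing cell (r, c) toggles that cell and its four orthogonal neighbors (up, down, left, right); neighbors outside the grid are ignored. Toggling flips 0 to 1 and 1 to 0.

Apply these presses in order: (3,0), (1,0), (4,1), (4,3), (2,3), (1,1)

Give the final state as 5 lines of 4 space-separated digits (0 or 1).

Answer: 0 1 1 1
1 1 1 1
0 0 0 1
1 0 1 0
1 0 1 1

Derivation:
After press 1 at (3,0):
1 0 1 1
1 1 0 0
1 1 1 0
1 1 1 0
0 1 1 0

After press 2 at (1,0):
0 0 1 1
0 0 0 0
0 1 1 0
1 1 1 0
0 1 1 0

After press 3 at (4,1):
0 0 1 1
0 0 0 0
0 1 1 0
1 0 1 0
1 0 0 0

After press 4 at (4,3):
0 0 1 1
0 0 0 0
0 1 1 0
1 0 1 1
1 0 1 1

After press 5 at (2,3):
0 0 1 1
0 0 0 1
0 1 0 1
1 0 1 0
1 0 1 1

After press 6 at (1,1):
0 1 1 1
1 1 1 1
0 0 0 1
1 0 1 0
1 0 1 1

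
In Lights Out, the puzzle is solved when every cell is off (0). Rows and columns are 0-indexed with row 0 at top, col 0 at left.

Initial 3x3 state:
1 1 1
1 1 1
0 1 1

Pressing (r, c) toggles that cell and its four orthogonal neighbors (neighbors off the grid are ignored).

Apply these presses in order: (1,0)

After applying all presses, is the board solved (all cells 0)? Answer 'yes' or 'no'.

After press 1 at (1,0):
0 1 1
0 0 1
1 1 1

Lights still on: 6

Answer: no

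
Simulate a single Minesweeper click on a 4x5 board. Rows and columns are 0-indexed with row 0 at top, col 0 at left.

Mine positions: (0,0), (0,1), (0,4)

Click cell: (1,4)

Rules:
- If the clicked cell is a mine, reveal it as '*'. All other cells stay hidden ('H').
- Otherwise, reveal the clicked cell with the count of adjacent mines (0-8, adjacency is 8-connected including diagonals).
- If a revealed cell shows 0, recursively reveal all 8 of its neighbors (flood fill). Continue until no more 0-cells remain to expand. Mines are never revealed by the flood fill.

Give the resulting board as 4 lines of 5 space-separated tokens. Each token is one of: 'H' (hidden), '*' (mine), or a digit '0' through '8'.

H H H H H
H H H H 1
H H H H H
H H H H H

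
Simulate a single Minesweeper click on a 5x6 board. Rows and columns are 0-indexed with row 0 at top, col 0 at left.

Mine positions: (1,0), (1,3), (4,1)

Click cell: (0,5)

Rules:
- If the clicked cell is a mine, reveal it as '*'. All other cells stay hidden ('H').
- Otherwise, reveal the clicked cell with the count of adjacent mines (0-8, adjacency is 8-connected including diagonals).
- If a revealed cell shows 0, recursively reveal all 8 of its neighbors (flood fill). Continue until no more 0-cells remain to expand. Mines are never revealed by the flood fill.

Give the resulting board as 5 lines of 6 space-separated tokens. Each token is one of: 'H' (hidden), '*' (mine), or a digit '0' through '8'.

H H H H 1 0
H H H H 1 0
H H 1 1 1 0
H H 1 0 0 0
H H 1 0 0 0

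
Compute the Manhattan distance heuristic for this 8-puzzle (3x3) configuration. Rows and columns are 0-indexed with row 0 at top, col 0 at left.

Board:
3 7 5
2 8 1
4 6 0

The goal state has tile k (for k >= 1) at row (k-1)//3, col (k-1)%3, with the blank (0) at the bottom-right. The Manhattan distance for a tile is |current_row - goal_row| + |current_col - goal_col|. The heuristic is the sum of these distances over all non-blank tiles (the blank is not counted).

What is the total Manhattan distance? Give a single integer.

Answer: 16

Derivation:
Tile 3: at (0,0), goal (0,2), distance |0-0|+|0-2| = 2
Tile 7: at (0,1), goal (2,0), distance |0-2|+|1-0| = 3
Tile 5: at (0,2), goal (1,1), distance |0-1|+|2-1| = 2
Tile 2: at (1,0), goal (0,1), distance |1-0|+|0-1| = 2
Tile 8: at (1,1), goal (2,1), distance |1-2|+|1-1| = 1
Tile 1: at (1,2), goal (0,0), distance |1-0|+|2-0| = 3
Tile 4: at (2,0), goal (1,0), distance |2-1|+|0-0| = 1
Tile 6: at (2,1), goal (1,2), distance |2-1|+|1-2| = 2
Sum: 2 + 3 + 2 + 2 + 1 + 3 + 1 + 2 = 16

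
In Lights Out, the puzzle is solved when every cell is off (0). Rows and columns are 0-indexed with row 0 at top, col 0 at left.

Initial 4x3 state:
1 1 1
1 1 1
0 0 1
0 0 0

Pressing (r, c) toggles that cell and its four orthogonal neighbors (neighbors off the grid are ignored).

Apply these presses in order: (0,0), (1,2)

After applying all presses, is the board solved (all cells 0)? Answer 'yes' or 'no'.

After press 1 at (0,0):
0 0 1
0 1 1
0 0 1
0 0 0

After press 2 at (1,2):
0 0 0
0 0 0
0 0 0
0 0 0

Lights still on: 0

Answer: yes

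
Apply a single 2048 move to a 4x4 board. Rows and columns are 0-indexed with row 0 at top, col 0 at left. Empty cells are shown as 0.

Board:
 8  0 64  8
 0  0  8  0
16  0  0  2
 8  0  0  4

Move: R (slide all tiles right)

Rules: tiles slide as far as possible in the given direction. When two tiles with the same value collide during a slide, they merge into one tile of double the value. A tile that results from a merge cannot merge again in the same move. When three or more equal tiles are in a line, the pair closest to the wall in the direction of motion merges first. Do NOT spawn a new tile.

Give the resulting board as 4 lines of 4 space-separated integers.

Answer:  0  8 64  8
 0  0  0  8
 0  0 16  2
 0  0  8  4

Derivation:
Slide right:
row 0: [8, 0, 64, 8] -> [0, 8, 64, 8]
row 1: [0, 0, 8, 0] -> [0, 0, 0, 8]
row 2: [16, 0, 0, 2] -> [0, 0, 16, 2]
row 3: [8, 0, 0, 4] -> [0, 0, 8, 4]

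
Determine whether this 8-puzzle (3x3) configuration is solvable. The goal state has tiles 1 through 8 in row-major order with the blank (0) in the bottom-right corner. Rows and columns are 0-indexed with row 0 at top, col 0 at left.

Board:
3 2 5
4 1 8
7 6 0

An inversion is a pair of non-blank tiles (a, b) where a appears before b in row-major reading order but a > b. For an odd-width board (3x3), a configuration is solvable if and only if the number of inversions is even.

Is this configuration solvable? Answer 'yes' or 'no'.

Inversions (pairs i<j in row-major order where tile[i] > tile[j] > 0): 9
9 is odd, so the puzzle is not solvable.

Answer: no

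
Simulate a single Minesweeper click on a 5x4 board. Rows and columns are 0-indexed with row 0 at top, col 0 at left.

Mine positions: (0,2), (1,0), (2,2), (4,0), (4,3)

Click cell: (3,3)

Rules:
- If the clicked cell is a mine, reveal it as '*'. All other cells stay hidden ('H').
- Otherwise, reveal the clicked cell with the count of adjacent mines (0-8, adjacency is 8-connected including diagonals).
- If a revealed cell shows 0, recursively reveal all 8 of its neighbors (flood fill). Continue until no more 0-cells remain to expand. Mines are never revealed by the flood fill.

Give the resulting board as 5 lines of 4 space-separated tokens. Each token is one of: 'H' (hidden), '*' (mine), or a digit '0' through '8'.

H H H H
H H H H
H H H H
H H H 2
H H H H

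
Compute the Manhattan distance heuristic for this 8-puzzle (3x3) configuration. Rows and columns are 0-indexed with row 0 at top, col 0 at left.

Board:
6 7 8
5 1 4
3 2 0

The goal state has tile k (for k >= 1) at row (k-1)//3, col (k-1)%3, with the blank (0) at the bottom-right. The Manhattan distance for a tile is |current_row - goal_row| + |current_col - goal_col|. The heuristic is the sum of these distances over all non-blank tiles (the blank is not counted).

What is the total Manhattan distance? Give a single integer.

Tile 6: (0,0)->(1,2) = 3
Tile 7: (0,1)->(2,0) = 3
Tile 8: (0,2)->(2,1) = 3
Tile 5: (1,0)->(1,1) = 1
Tile 1: (1,1)->(0,0) = 2
Tile 4: (1,2)->(1,0) = 2
Tile 3: (2,0)->(0,2) = 4
Tile 2: (2,1)->(0,1) = 2
Sum: 3 + 3 + 3 + 1 + 2 + 2 + 4 + 2 = 20

Answer: 20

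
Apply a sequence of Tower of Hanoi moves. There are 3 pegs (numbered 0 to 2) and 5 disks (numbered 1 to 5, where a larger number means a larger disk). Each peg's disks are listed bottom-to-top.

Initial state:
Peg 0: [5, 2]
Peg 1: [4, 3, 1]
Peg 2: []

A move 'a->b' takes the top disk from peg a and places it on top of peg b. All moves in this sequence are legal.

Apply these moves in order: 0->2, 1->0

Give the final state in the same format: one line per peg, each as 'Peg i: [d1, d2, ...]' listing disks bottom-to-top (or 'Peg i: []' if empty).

Answer: Peg 0: [5, 1]
Peg 1: [4, 3]
Peg 2: [2]

Derivation:
After move 1 (0->2):
Peg 0: [5]
Peg 1: [4, 3, 1]
Peg 2: [2]

After move 2 (1->0):
Peg 0: [5, 1]
Peg 1: [4, 3]
Peg 2: [2]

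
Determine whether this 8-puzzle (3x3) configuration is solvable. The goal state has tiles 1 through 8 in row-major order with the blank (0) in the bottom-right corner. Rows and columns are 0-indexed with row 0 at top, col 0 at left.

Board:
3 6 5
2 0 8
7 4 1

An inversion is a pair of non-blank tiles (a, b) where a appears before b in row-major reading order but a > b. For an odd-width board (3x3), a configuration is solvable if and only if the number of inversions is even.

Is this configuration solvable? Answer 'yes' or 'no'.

Answer: yes

Derivation:
Inversions (pairs i<j in row-major order where tile[i] > tile[j] > 0): 16
16 is even, so the puzzle is solvable.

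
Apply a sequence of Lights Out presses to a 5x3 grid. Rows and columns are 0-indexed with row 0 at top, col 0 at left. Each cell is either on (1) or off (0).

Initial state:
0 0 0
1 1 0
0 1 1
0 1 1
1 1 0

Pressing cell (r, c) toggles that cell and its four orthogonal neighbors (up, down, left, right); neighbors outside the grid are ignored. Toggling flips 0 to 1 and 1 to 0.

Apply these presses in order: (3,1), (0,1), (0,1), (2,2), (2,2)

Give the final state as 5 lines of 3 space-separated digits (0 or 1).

Answer: 0 0 0
1 1 0
0 0 1
1 0 0
1 0 0

Derivation:
After press 1 at (3,1):
0 0 0
1 1 0
0 0 1
1 0 0
1 0 0

After press 2 at (0,1):
1 1 1
1 0 0
0 0 1
1 0 0
1 0 0

After press 3 at (0,1):
0 0 0
1 1 0
0 0 1
1 0 0
1 0 0

After press 4 at (2,2):
0 0 0
1 1 1
0 1 0
1 0 1
1 0 0

After press 5 at (2,2):
0 0 0
1 1 0
0 0 1
1 0 0
1 0 0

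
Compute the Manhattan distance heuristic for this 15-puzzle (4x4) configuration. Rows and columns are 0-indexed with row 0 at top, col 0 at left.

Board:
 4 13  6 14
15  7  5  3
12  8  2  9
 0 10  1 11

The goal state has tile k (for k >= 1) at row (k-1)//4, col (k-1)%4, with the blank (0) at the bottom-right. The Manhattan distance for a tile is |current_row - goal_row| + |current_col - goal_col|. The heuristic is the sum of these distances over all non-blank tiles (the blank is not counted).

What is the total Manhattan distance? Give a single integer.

Answer: 43

Derivation:
Tile 4: (0,0)->(0,3) = 3
Tile 13: (0,1)->(3,0) = 4
Tile 6: (0,2)->(1,1) = 2
Tile 14: (0,3)->(3,1) = 5
Tile 15: (1,0)->(3,2) = 4
Tile 7: (1,1)->(1,2) = 1
Tile 5: (1,2)->(1,0) = 2
Tile 3: (1,3)->(0,2) = 2
Tile 12: (2,0)->(2,3) = 3
Tile 8: (2,1)->(1,3) = 3
Tile 2: (2,2)->(0,1) = 3
Tile 9: (2,3)->(2,0) = 3
Tile 10: (3,1)->(2,1) = 1
Tile 1: (3,2)->(0,0) = 5
Tile 11: (3,3)->(2,2) = 2
Sum: 3 + 4 + 2 + 5 + 4 + 1 + 2 + 2 + 3 + 3 + 3 + 3 + 1 + 5 + 2 = 43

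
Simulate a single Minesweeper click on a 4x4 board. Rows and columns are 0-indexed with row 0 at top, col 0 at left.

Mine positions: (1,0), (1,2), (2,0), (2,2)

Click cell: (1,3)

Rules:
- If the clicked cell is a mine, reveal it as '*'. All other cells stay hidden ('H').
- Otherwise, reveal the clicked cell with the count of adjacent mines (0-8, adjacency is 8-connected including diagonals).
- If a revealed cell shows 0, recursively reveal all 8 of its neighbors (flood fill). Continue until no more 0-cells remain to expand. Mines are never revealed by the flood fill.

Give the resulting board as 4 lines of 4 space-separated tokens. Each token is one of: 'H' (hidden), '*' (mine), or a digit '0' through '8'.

H H H H
H H H 2
H H H H
H H H H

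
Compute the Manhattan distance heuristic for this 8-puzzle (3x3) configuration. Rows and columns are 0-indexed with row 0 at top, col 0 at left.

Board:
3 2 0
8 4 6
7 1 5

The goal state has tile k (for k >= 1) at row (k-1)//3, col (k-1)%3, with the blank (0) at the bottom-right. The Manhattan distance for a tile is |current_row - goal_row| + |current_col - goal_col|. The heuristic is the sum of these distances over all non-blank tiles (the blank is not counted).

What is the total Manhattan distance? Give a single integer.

Tile 3: at (0,0), goal (0,2), distance |0-0|+|0-2| = 2
Tile 2: at (0,1), goal (0,1), distance |0-0|+|1-1| = 0
Tile 8: at (1,0), goal (2,1), distance |1-2|+|0-1| = 2
Tile 4: at (1,1), goal (1,0), distance |1-1|+|1-0| = 1
Tile 6: at (1,2), goal (1,2), distance |1-1|+|2-2| = 0
Tile 7: at (2,0), goal (2,0), distance |2-2|+|0-0| = 0
Tile 1: at (2,1), goal (0,0), distance |2-0|+|1-0| = 3
Tile 5: at (2,2), goal (1,1), distance |2-1|+|2-1| = 2
Sum: 2 + 0 + 2 + 1 + 0 + 0 + 3 + 2 = 10

Answer: 10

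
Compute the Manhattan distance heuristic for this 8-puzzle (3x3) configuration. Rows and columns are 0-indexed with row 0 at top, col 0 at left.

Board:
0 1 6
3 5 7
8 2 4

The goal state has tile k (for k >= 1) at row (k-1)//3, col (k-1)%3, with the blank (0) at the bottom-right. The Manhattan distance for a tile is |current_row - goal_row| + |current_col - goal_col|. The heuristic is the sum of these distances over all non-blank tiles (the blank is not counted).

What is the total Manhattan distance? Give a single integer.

Tile 1: at (0,1), goal (0,0), distance |0-0|+|1-0| = 1
Tile 6: at (0,2), goal (1,2), distance |0-1|+|2-2| = 1
Tile 3: at (1,0), goal (0,2), distance |1-0|+|0-2| = 3
Tile 5: at (1,1), goal (1,1), distance |1-1|+|1-1| = 0
Tile 7: at (1,2), goal (2,0), distance |1-2|+|2-0| = 3
Tile 8: at (2,0), goal (2,1), distance |2-2|+|0-1| = 1
Tile 2: at (2,1), goal (0,1), distance |2-0|+|1-1| = 2
Tile 4: at (2,2), goal (1,0), distance |2-1|+|2-0| = 3
Sum: 1 + 1 + 3 + 0 + 3 + 1 + 2 + 3 = 14

Answer: 14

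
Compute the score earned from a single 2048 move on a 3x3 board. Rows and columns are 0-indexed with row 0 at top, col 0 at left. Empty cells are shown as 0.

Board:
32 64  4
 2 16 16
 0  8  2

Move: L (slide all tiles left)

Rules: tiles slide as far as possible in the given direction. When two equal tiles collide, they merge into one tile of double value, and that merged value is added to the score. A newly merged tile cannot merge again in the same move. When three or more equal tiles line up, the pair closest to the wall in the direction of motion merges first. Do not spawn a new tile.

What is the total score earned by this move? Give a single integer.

Answer: 32

Derivation:
Slide left:
row 0: [32, 64, 4] -> [32, 64, 4]  score +0 (running 0)
row 1: [2, 16, 16] -> [2, 32, 0]  score +32 (running 32)
row 2: [0, 8, 2] -> [8, 2, 0]  score +0 (running 32)
Board after move:
32 64  4
 2 32  0
 8  2  0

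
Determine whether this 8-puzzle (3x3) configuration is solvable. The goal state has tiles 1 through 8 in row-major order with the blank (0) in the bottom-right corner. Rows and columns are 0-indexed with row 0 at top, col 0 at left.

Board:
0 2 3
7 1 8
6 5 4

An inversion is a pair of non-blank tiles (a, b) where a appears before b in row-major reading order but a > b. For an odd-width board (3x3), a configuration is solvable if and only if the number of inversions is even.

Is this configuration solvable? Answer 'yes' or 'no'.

Answer: yes

Derivation:
Inversions (pairs i<j in row-major order where tile[i] > tile[j] > 0): 12
12 is even, so the puzzle is solvable.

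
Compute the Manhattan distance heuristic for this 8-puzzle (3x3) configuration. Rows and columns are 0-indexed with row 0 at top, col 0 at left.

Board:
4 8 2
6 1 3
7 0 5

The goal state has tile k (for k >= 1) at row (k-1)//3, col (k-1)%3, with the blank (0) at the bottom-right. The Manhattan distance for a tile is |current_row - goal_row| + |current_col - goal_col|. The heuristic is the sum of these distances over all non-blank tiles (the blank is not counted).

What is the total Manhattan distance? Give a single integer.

Tile 4: at (0,0), goal (1,0), distance |0-1|+|0-0| = 1
Tile 8: at (0,1), goal (2,1), distance |0-2|+|1-1| = 2
Tile 2: at (0,2), goal (0,1), distance |0-0|+|2-1| = 1
Tile 6: at (1,0), goal (1,2), distance |1-1|+|0-2| = 2
Tile 1: at (1,1), goal (0,0), distance |1-0|+|1-0| = 2
Tile 3: at (1,2), goal (0,2), distance |1-0|+|2-2| = 1
Tile 7: at (2,0), goal (2,0), distance |2-2|+|0-0| = 0
Tile 5: at (2,2), goal (1,1), distance |2-1|+|2-1| = 2
Sum: 1 + 2 + 1 + 2 + 2 + 1 + 0 + 2 = 11

Answer: 11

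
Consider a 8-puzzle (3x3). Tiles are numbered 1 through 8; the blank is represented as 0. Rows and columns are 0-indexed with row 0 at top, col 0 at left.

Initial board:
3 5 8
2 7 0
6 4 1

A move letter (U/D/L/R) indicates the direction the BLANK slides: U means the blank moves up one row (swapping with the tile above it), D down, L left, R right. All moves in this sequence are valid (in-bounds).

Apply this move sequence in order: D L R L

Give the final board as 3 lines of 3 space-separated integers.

After move 1 (D):
3 5 8
2 7 1
6 4 0

After move 2 (L):
3 5 8
2 7 1
6 0 4

After move 3 (R):
3 5 8
2 7 1
6 4 0

After move 4 (L):
3 5 8
2 7 1
6 0 4

Answer: 3 5 8
2 7 1
6 0 4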